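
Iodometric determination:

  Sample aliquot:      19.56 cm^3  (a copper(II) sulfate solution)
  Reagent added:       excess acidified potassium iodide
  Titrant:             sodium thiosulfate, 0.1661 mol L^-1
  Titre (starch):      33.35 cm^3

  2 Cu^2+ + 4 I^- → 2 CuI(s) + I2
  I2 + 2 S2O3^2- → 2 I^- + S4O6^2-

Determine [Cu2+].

n(S2O3^2-) = 0.03335 × 0.1661 = 5.539 × 10^-3 mol
n(I2) = n(S2O3^2-)/2 = 2.770 × 10^-3 mol
From the 2:1 ratio, n(Cu2+) in the aliquot = 2/1 × 2.770 × 10^-3 = 5.539 × 10^-3 mol
[Cu2+] = 5.539 × 10^-3 / 0.01956 = 0.2832 mol/L

0.2832 mol/L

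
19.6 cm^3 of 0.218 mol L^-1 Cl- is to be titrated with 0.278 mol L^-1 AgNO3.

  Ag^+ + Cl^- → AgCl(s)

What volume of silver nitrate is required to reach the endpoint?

n(Cl-) = 0.0196 L × 0.218 mol/L = 4.27 × 10^-3 mol
n(AgNO3) = 4.27 × 10^-3 mol (1:1 stoichiometry)
V(AgNO3) = 4.27 × 10^-3 mol / 0.278 mol/L = 0.0154 L = 15.4 mL

15.4 mL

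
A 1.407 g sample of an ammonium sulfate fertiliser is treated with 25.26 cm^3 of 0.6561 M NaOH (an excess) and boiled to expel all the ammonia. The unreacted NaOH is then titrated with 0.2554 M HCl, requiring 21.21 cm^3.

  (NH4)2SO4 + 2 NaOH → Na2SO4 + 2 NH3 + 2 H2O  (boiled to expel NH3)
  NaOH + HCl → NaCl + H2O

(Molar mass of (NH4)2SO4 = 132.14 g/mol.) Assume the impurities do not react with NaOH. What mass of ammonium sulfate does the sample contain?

n(NaOH) added = 0.02526 × 0.6561 = 0.01657 mol
n(HCl) used in back-titration = 0.02121 × 0.2554 = 5.417 × 10^-3 mol
n(NaOH) left over = 5.417 × 10^-3 mol (1:1 ratio)
n(NaOH) consumed by analyte = 0.01657 − 5.417 × 10^-3 = 0.01116 mol
From the 1:2 ratio, n((NH4)2SO4) = 1/2 × 0.01116 = 5.578 × 10^-3 mol
mass of (NH4)2SO4 = 5.578 × 10^-3 × 132.14 = 0.7371 g

0.7371 g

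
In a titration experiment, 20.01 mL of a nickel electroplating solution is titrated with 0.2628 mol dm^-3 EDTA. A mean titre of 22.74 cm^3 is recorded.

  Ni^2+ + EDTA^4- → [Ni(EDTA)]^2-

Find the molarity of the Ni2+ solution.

n(EDTA) = 0.02274 L × 0.2628 mol/L = 5.976 × 10^-3 mol
n(Ni2+) = 5.976 × 10^-3 mol (1:1 mole ratio)
[Ni2+] = 5.976 × 10^-3 mol / 0.02001 L = 0.2987 mol/L

0.2987 mol/L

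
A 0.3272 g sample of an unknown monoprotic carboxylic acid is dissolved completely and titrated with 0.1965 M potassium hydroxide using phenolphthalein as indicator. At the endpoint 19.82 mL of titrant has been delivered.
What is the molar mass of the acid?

n(KOH) = 0.01982 L × 0.1965 mol/L = 3.895 × 10^-3 mol
n(HA) = 3.895 × 10^-3 mol (1:1 ratio)
M = m / n = 0.3272 g / 3.895 × 10^-3 mol = 84.01 g/mol

84.01 g/mol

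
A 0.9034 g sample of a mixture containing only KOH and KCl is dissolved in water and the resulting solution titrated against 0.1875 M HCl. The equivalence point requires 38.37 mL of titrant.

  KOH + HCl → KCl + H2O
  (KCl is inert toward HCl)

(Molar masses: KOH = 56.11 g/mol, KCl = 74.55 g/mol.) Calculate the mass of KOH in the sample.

0.4037 g

n(HCl) = 0.03837 × 0.1875 = 7.194 × 10^-3 mol
Let x = n(KOH), y = n(KCl).
Titrant: 1x = 7.194 × 10^-3;  mass: 56.11x + 74.55y = 0.9034
Solving, x = 7.194 × 10^-3 mol, y = 6.703 × 10^-3 mol
mass of KOH = 7.194 × 10^-3 × 56.11 = 0.4037 g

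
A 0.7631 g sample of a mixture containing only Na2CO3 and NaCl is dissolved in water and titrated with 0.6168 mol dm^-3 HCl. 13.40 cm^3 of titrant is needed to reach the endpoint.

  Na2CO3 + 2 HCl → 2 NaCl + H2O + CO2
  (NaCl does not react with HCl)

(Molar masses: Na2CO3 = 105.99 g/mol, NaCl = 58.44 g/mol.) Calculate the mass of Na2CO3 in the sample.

n(HCl) = 0.01340 × 0.6168 = 8.265 × 10^-3 mol
Let x = n(Na2CO3), y = n(NaCl).
Titrant: 2x = 8.265 × 10^-3;  mass: 105.99x + 58.44y = 0.7631
Solving, x = 4.133 × 10^-3 mol, y = 5.563 × 10^-3 mol
mass of Na2CO3 = 4.133 × 10^-3 × 105.99 = 0.4380 g

0.4380 g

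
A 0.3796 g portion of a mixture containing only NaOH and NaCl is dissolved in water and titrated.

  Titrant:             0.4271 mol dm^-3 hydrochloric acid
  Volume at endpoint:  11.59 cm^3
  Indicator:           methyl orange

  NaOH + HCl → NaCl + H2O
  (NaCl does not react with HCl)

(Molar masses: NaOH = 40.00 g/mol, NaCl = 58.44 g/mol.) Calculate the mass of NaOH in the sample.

0.1980 g

n(HCl) = 0.01159 × 0.4271 = 4.950 × 10^-3 mol
Let x = n(NaOH), y = n(NaCl).
Titrant: 1x = 4.950 × 10^-3;  mass: 40.00x + 58.44y = 0.3796
Solving, x = 4.950 × 10^-3 mol, y = 3.107 × 10^-3 mol
mass of NaOH = 4.950 × 10^-3 × 40.00 = 0.1980 g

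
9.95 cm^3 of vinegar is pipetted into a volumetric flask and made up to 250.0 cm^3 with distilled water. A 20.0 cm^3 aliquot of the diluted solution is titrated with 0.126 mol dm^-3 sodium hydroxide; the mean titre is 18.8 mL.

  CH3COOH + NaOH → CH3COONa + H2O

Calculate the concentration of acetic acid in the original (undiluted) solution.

2.98 mol/L

n(NaOH) = 0.0188 × 0.126 = 2.37 × 10^-3 mol
n(CH3COOH) in the aliquot = 2.37 × 10^-3 mol (1:1 ratio)
[CH3COOH]_dilute = 2.37 × 10^-3 / 0.0200 = 0.118 mol/L
Dilution factor = 250.0 / 9.95 = 25.13
[CH3COOH]_stock = 0.118 × 25.13 = 2.98 mol/L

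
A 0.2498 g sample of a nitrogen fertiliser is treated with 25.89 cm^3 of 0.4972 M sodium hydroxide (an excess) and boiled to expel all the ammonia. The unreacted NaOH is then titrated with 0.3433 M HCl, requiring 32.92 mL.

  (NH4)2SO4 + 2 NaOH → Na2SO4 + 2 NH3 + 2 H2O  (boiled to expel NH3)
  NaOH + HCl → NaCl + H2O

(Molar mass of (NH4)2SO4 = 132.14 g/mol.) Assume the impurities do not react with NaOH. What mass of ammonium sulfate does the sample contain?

0.1038 g

n(NaOH) added = 0.02589 × 0.4972 = 0.01287 mol
n(HCl) used in back-titration = 0.03292 × 0.3433 = 0.01130 mol
n(NaOH) left over = 0.01130 mol (1:1 ratio)
n(NaOH) consumed by analyte = 0.01287 − 0.01130 = 1.571 × 10^-3 mol
From the 1:2 ratio, n((NH4)2SO4) = 1/2 × 1.571 × 10^-3 = 7.855 × 10^-4 mol
mass of (NH4)2SO4 = 7.855 × 10^-4 × 132.14 = 0.1038 g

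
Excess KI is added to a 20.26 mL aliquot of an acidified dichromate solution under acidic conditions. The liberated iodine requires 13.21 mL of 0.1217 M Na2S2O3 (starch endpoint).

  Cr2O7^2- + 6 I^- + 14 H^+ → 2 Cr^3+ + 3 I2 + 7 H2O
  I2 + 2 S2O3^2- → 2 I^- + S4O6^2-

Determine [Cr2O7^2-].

0.01323 M

n(S2O3^2-) = 0.01321 × 0.1217 = 1.608 × 10^-3 mol
n(I2) = n(S2O3^2-)/2 = 8.038 × 10^-4 mol
From the 1:3 ratio, n(Cr2O7^2-) in the aliquot = 1/3 × 8.038 × 10^-4 = 2.679 × 10^-4 mol
[Cr2O7^2-] = 2.679 × 10^-4 / 0.02026 = 0.01323 mol/L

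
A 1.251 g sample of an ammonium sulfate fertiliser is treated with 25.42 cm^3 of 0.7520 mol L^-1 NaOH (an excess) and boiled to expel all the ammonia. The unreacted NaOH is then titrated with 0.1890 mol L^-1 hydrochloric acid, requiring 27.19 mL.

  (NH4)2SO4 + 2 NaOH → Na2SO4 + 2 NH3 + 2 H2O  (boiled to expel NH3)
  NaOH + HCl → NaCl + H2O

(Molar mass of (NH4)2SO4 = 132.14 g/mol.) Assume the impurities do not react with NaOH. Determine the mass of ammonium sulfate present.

0.9235 g

n(NaOH) added = 0.02542 × 0.7520 = 0.01912 mol
n(HCl) used in back-titration = 0.02719 × 0.1890 = 5.139 × 10^-3 mol
n(NaOH) left over = 5.139 × 10^-3 mol (1:1 ratio)
n(NaOH) consumed by analyte = 0.01912 − 5.139 × 10^-3 = 0.01398 mol
From the 1:2 ratio, n((NH4)2SO4) = 1/2 × 0.01398 = 6.988 × 10^-3 mol
mass of (NH4)2SO4 = 6.988 × 10^-3 × 132.14 = 0.9235 g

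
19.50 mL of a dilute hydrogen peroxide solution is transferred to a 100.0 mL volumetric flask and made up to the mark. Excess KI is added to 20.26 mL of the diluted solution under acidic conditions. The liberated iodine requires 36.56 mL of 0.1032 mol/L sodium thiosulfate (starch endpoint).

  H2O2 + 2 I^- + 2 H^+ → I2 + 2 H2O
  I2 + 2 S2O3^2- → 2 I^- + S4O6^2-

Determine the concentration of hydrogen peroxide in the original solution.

n(S2O3^2-) = 0.03656 × 0.1032 = 3.773 × 10^-3 mol
n(I2) = n(S2O3^2-)/2 = 1.886 × 10^-3 mol
n(H2O2) in the aliquot = 1.886 × 10^-3 mol (1:1 ratio)
[H2O2]_dilute = 1.886 × 10^-3 / 0.02026 = 0.09311 mol/L
[H2O2]_original = 0.09311 × 100.0/19.50 = 0.4775 mol/L

0.4775 mol/L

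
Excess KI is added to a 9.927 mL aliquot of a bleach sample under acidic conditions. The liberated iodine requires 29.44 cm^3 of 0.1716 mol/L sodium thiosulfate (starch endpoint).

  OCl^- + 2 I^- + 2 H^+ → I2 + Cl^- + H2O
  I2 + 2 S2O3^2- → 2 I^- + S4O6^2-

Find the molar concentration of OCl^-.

0.2545 mol/L

n(S2O3^2-) = 0.02944 × 0.1716 = 5.052 × 10^-3 mol
n(I2) = n(S2O3^2-)/2 = 2.526 × 10^-3 mol
n(OCl^-) in the aliquot = 2.526 × 10^-3 mol (1:1 ratio)
[OCl^-] = 2.526 × 10^-3 / 0.009927 = 0.2545 mol/L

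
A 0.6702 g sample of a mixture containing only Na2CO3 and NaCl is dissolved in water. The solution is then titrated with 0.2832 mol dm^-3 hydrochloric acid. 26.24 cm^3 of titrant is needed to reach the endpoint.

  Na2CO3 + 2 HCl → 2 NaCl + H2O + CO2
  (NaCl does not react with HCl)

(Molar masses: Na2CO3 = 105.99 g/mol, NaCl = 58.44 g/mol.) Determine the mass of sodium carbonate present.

n(HCl) = 0.02624 × 0.2832 = 7.431 × 10^-3 mol
Let x = n(Na2CO3), y = n(NaCl).
Titrant: 2x = 7.431 × 10^-3;  mass: 105.99x + 58.44y = 0.6702
Solving, x = 3.716 × 10^-3 mol, y = 4.729 × 10^-3 mol
mass of Na2CO3 = 3.716 × 10^-3 × 105.99 = 0.3938 g

0.3938 g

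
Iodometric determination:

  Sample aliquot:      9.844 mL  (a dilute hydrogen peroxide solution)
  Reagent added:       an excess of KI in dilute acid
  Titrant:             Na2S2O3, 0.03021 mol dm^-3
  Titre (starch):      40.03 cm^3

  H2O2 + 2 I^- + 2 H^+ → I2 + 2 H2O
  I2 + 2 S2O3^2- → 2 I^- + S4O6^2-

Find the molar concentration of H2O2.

n(S2O3^2-) = 0.04003 × 0.03021 = 1.209 × 10^-3 mol
n(I2) = n(S2O3^2-)/2 = 6.047 × 10^-4 mol
n(H2O2) in the aliquot = 6.047 × 10^-4 mol (1:1 ratio)
[H2O2] = 6.047 × 10^-4 / 0.009844 = 0.06142 mol/L

0.06142 mol/L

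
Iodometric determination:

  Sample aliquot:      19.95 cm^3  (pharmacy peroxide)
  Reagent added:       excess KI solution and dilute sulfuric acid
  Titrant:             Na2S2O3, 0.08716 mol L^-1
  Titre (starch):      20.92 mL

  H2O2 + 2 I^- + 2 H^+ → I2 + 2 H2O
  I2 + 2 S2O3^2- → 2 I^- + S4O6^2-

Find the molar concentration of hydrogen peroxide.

0.04570 mol/L

n(S2O3^2-) = 0.02092 × 0.08716 = 1.823 × 10^-3 mol
n(I2) = n(S2O3^2-)/2 = 9.117 × 10^-4 mol
n(H2O2) in the aliquot = 9.117 × 10^-4 mol (1:1 ratio)
[H2O2] = 9.117 × 10^-4 / 0.01995 = 0.04570 mol/L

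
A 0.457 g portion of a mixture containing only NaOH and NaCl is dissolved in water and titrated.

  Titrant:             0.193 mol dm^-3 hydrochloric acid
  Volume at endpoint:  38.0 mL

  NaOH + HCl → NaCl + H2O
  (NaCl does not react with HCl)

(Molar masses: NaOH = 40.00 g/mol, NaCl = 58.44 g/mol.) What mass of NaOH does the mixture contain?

n(HCl) = 0.0380 × 0.193 = 7.33 × 10^-3 mol
Let x = n(NaOH), y = n(NaCl).
Titrant: 1x = 7.33 × 10^-3;  mass: 40.00x + 58.44y = 0.457
Solving, x = 7.33 × 10^-3 mol, y = 2.80 × 10^-3 mol
mass of NaOH = 7.33 × 10^-3 × 40.00 = 0.293 g

0.293 g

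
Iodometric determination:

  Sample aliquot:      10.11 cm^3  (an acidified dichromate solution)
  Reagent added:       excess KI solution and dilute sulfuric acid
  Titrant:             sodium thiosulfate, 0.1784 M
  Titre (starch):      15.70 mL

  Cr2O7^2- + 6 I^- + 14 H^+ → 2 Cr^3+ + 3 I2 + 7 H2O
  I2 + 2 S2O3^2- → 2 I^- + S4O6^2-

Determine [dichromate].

0.04617 M

n(S2O3^2-) = 0.01570 × 0.1784 = 2.801 × 10^-3 mol
n(I2) = n(S2O3^2-)/2 = 1.400 × 10^-3 mol
From the 1:3 ratio, n(Cr2O7^2-) in the aliquot = 1/3 × 1.400 × 10^-3 = 4.668 × 10^-4 mol
[Cr2O7^2-] = 4.668 × 10^-4 / 0.01011 = 0.04617 mol/L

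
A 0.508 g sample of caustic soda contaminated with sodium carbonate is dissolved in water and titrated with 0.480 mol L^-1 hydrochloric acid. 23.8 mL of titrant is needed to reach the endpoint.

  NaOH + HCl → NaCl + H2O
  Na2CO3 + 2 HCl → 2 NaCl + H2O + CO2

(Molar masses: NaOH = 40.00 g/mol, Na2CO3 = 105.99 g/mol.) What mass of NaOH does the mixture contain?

0.300 g

n(HCl) = 0.0238 × 0.480 = 0.0114 mol
Let x = n(NaOH), y = n(Na2CO3).
Titrant: 1x + 2y = 0.0114;  mass: 40.00x + 105.99y = 0.508
Solving, x = 7.50 × 10^-3 mol, y = 1.96 × 10^-3 mol
mass of NaOH = 7.50 × 10^-3 × 40.00 = 0.300 g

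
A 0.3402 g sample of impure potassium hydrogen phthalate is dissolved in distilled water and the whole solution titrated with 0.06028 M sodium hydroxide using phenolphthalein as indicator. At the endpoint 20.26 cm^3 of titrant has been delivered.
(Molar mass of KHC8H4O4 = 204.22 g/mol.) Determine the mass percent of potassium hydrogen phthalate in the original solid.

73.31 %

KHC8H4O4 + NaOH → KNaC8H4O4 + H2O
n(NaOH) = 0.02026 L × 0.06028 mol/L = 1.221 × 10^-3 mol
n(KHC8H4O4) = 1.221 × 10^-3 mol (1:1 ratio)
mass of KHC8H4O4 = 1.221 × 10^-3 × 204.22 g/mol = 0.2494 g
% KHC8H4O4 = 0.2494 / 0.3402 × 100 = 73.31 %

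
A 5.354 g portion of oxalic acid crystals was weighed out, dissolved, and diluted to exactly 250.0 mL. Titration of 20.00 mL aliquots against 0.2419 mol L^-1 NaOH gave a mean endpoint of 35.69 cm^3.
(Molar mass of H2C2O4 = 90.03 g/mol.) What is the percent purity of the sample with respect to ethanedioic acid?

90.73 %

H2C2O4 + 2 NaOH → Na2C2O4 + 2 H2O
n(NaOH) per titration = 0.03569 × 0.2419 = 8.633 × 10^-3 mol
From the 1:2 ratio, n(H2C2O4) in each aliquot = 1/2 × 8.633 × 10^-3 = 4.317 × 10^-3 mol
n(H2C2O4) in the whole flask = 4.317 × 10^-3 × 250.0/20.00 = 0.05396 mol
mass of H2C2O4 = 0.05396 × 90.03 = 4.858 g
% H2C2O4 = 4.858 / 5.354 × 100 = 90.73 %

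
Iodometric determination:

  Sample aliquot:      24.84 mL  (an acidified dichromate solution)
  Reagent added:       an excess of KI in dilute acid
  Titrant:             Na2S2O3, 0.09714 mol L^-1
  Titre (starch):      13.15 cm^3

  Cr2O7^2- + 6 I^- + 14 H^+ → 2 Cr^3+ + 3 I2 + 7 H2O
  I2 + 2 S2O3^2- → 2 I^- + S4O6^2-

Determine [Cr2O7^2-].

n(S2O3^2-) = 0.01315 × 0.09714 = 1.277 × 10^-3 mol
n(I2) = n(S2O3^2-)/2 = 6.387 × 10^-4 mol
From the 1:3 ratio, n(Cr2O7^2-) in the aliquot = 1/3 × 6.387 × 10^-4 = 2.129 × 10^-4 mol
[Cr2O7^2-] = 2.129 × 10^-4 / 0.02484 = 0.008571 mol/L

0.008571 mol/L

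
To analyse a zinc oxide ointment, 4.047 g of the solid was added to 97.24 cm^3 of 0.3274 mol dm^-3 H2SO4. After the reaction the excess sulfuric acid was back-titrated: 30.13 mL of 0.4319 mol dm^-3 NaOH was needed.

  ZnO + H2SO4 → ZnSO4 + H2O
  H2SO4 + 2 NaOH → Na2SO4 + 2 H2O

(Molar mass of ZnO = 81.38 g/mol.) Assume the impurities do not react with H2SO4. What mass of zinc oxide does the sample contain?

n(H2SO4) added = 0.09724 × 0.3274 = 0.03184 mol
n(NaOH) used in back-titration = 0.03013 × 0.4319 = 0.01301 mol
From the 1:2 ratio, n(H2SO4) left over = 1/2 × 0.01301 = 6.507 × 10^-3 mol
n(H2SO4) consumed by analyte = 0.03184 − 6.507 × 10^-3 = 0.02533 mol
n(ZnO) = 0.02533 mol (1:1 ratio)
mass of ZnO = 0.02533 × 81.38 = 2.061 g

2.061 g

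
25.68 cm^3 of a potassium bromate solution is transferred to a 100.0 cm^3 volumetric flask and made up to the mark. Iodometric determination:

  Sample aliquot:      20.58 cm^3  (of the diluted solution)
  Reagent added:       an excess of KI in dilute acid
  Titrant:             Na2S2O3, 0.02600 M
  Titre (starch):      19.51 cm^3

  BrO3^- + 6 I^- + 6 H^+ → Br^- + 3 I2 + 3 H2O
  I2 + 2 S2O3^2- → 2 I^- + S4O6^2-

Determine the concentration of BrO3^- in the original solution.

0.01600 M

n(S2O3^2-) = 0.01951 × 0.02600 = 5.073 × 10^-4 mol
n(I2) = n(S2O3^2-)/2 = 2.536 × 10^-4 mol
From the 1:3 ratio, n(BrO3^-) in the aliquot = 1/3 × 2.536 × 10^-4 = 8.454 × 10^-5 mol
[BrO3^-]_dilute = 8.454 × 10^-5 / 0.02058 = 0.004108 mol/L
[BrO3^-]_original = 0.004108 × 100.0/25.68 = 0.01600 mol/L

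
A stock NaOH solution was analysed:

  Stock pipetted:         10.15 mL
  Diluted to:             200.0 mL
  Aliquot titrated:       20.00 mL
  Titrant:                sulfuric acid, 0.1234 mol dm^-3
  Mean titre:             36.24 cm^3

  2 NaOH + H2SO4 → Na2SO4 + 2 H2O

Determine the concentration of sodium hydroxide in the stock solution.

n(H2SO4) = 0.03624 × 0.1234 = 4.472 × 10^-3 mol
From the 2:1 ratio, n(NaOH) in the aliquot = 2/1 × 4.472 × 10^-3 = 8.944 × 10^-3 mol
[NaOH]_dilute = 8.944 × 10^-3 / 0.02000 = 0.4472 mol/L
Dilution factor = 200.0 / 10.15 = 19.70
[NaOH]_stock = 0.4472 × 19.70 = 8.812 mol/L

8.812 mol/L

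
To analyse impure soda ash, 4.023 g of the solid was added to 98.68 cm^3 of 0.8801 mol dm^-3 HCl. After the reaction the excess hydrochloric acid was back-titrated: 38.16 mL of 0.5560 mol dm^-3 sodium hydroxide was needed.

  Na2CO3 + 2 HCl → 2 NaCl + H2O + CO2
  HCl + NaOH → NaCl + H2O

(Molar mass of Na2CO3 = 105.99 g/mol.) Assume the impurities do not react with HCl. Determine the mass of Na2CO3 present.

3.478 g

n(HCl) added = 0.09868 × 0.8801 = 0.08685 mol
n(NaOH) used in back-titration = 0.03816 × 0.5560 = 0.02122 mol
n(HCl) left over = 0.02122 mol (1:1 ratio)
n(HCl) consumed by analyte = 0.08685 − 0.02122 = 0.06563 mol
From the 1:2 ratio, n(Na2CO3) = 1/2 × 0.06563 = 0.03282 mol
mass of Na2CO3 = 0.03282 × 105.99 = 3.478 g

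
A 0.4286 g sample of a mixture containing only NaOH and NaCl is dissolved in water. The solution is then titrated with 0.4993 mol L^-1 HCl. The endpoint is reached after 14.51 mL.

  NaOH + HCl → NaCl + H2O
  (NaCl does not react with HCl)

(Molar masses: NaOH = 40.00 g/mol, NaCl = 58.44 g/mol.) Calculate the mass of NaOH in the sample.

0.2898 g

n(HCl) = 0.01451 × 0.4993 = 7.245 × 10^-3 mol
Let x = n(NaOH), y = n(NaCl).
Titrant: 1x = 7.245 × 10^-3;  mass: 40.00x + 58.44y = 0.4286
Solving, x = 7.245 × 10^-3 mol, y = 2.375 × 10^-3 mol
mass of NaOH = 7.245 × 10^-3 × 40.00 = 0.2898 g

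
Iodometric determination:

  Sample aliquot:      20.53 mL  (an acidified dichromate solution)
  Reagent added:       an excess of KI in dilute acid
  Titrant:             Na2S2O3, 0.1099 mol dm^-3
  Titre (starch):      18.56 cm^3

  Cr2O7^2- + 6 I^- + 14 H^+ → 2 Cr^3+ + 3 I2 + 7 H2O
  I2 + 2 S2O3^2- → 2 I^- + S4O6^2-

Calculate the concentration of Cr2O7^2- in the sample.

n(S2O3^2-) = 0.01856 × 0.1099 = 2.040 × 10^-3 mol
n(I2) = n(S2O3^2-)/2 = 1.020 × 10^-3 mol
From the 1:3 ratio, n(Cr2O7^2-) in the aliquot = 1/3 × 1.020 × 10^-3 = 3.400 × 10^-4 mol
[Cr2O7^2-] = 3.400 × 10^-4 / 0.02053 = 0.01656 mol/L

0.01656 mol/L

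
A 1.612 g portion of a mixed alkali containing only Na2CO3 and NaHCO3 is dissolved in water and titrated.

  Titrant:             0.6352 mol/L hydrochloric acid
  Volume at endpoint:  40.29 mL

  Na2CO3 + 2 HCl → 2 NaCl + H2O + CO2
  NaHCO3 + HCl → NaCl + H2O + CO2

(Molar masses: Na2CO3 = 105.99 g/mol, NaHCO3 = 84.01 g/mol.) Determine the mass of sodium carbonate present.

0.9193 g

n(HCl) = 0.04029 × 0.6352 = 0.02559 mol
Let x = n(Na2CO3), y = n(NaHCO3).
Titrant: 2x + 1y = 0.02559;  mass: 105.99x + 84.01y = 1.612
Solving, x = 8.673 × 10^-3 mol, y = 8.246 × 10^-3 mol
mass of Na2CO3 = 8.673 × 10^-3 × 105.99 = 0.9193 g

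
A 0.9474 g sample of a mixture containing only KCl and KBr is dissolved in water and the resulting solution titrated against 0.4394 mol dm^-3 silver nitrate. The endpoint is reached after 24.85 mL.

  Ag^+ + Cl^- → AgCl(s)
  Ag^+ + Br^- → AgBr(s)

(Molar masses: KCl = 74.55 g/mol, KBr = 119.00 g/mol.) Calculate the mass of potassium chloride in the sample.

0.5903 g

n(AgNO3) = 0.02485 × 0.4394 = 0.01092 mol
Let x = n(KCl), y = n(KBr).
Titrant: 1x + 1y = 0.01092;  mass: 74.55x + 119.00y = 0.9474
Solving, x = 7.918 × 10^-3 mol, y = 3.001 × 10^-3 mol
mass of KCl = 7.918 × 10^-3 × 74.55 = 0.5903 g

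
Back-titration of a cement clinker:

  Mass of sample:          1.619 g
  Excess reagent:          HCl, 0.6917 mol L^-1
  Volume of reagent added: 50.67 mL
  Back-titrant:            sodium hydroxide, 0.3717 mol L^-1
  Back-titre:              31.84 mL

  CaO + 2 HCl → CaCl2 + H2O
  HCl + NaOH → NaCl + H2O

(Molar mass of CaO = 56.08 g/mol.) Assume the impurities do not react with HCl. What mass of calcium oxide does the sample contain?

0.6509 g

n(HCl) added = 0.05067 × 0.6917 = 0.03505 mol
n(NaOH) used in back-titration = 0.03184 × 0.3717 = 0.01183 mol
n(HCl) left over = 0.01183 mol (1:1 ratio)
n(HCl) consumed by analyte = 0.03505 − 0.01183 = 0.02321 mol
From the 1:2 ratio, n(CaO) = 1/2 × 0.02321 = 0.01161 mol
mass of CaO = 0.01161 × 56.08 = 0.6509 g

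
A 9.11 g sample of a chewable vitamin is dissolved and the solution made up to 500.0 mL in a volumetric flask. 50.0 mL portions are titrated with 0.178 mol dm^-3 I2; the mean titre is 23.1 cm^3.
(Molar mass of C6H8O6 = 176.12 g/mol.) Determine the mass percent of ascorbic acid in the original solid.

C6H8O6 + I2 → C6H6O6 + 2 HI
n(I2) per titration = 0.0231 × 0.178 = 4.11 × 10^-3 mol
n(C6H8O6) in each aliquot = 4.11 × 10^-3 mol (1:1 ratio)
n(C6H8O6) in the whole flask = 4.11 × 10^-3 × 500.0/50.0 = 0.0411 mol
mass of C6H8O6 = 0.0411 × 176.12 = 7.24 g
% C6H8O6 = 7.24 / 9.11 × 100 = 79.5 %

79.5 %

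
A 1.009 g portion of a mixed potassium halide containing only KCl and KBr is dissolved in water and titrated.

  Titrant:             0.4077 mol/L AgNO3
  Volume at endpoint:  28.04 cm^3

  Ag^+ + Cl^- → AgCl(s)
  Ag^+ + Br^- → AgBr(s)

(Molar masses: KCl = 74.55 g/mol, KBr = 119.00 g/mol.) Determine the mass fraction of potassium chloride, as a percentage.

58.41 %

n(AgNO3) = 0.02804 × 0.4077 = 0.01143 mol
Let x = n(KCl), y = n(KBr).
Titrant: 1x + 1y = 0.01143;  mass: 74.55x + 119.00y = 1.009
Solving, x = 7.905 × 10^-3 mol, y = 3.526 × 10^-3 mol
mass of KCl = 7.905 × 10^-3 × 74.55 = 0.5894 g
% KCl = 0.5894 / 1.009 × 100 = 58.41 %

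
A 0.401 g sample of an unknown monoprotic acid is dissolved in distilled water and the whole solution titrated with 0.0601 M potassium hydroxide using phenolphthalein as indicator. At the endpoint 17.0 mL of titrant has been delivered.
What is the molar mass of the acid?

392 g/mol

n(KOH) = 0.0170 L × 0.0601 mol/L = 1.02 × 10^-3 mol
n(HA) = 1.02 × 10^-3 mol (1:1 ratio)
M = m / n = 0.401 g / 1.02 × 10^-3 mol = 392 g/mol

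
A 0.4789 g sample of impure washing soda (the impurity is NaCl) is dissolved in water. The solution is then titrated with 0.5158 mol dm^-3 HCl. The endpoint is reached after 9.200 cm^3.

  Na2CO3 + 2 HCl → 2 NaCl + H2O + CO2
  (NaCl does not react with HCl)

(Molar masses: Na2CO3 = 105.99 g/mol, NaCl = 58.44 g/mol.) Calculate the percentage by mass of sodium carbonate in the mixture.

52.51 %

n(HCl) = 0.009200 × 0.5158 = 4.745 × 10^-3 mol
Let x = n(Na2CO3), y = n(NaCl).
Titrant: 2x = 4.745 × 10^-3;  mass: 105.99x + 58.44y = 0.4789
Solving, x = 2.373 × 10^-3 mol, y = 3.892 × 10^-3 mol
mass of Na2CO3 = 2.373 × 10^-3 × 105.99 = 0.2515 g
% Na2CO3 = 0.2515 / 0.4789 × 100 = 52.51 %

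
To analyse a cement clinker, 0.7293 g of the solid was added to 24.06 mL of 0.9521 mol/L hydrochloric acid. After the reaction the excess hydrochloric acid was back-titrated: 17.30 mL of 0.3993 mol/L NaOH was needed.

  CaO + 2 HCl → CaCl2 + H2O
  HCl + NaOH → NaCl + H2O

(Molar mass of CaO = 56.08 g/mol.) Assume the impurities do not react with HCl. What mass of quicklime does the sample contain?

0.4486 g

n(HCl) added = 0.02406 × 0.9521 = 0.02291 mol
n(NaOH) used in back-titration = 0.01730 × 0.3993 = 6.908 × 10^-3 mol
n(HCl) left over = 6.908 × 10^-3 mol (1:1 ratio)
n(HCl) consumed by analyte = 0.02291 − 6.908 × 10^-3 = 0.01600 mol
From the 1:2 ratio, n(CaO) = 1/2 × 0.01600 = 8.000 × 10^-3 mol
mass of CaO = 8.000 × 10^-3 × 56.08 = 0.4486 g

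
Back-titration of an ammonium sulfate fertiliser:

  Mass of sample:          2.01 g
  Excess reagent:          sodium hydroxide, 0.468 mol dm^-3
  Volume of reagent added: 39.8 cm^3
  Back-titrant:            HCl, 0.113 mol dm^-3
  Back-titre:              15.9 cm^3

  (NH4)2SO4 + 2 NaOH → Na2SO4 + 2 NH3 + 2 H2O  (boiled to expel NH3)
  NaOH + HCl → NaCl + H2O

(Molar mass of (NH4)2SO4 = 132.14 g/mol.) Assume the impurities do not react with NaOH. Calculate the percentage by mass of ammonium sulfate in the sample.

55.3 %

n(NaOH) added = 0.0398 × 0.468 = 0.0186 mol
n(HCl) used in back-titration = 0.0159 × 0.113 = 1.80 × 10^-3 mol
n(NaOH) left over = 1.80 × 10^-3 mol (1:1 ratio)
n(NaOH) consumed by analyte = 0.0186 − 1.80 × 10^-3 = 0.0168 mol
From the 1:2 ratio, n((NH4)2SO4) = 1/2 × 0.0168 = 8.41 × 10^-3 mol
mass of (NH4)2SO4 = 8.41 × 10^-3 × 132.14 = 1.11 g
% (NH4)2SO4 = 1.11 / 2.01 × 100 = 55.3 %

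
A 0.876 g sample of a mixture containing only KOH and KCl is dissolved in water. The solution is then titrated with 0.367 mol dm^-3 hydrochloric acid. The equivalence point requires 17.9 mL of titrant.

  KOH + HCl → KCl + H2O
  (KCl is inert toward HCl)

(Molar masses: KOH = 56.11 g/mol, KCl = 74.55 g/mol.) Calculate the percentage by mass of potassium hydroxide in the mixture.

n(HCl) = 0.0179 × 0.367 = 6.57 × 10^-3 mol
Let x = n(KOH), y = n(KCl).
Titrant: 1x = 6.57 × 10^-3;  mass: 56.11x + 74.55y = 0.876
Solving, x = 6.57 × 10^-3 mol, y = 6.81 × 10^-3 mol
mass of KOH = 6.57 × 10^-3 × 56.11 = 0.369 g
% KOH = 0.369 / 0.876 × 100 = 42.1 %

42.1 %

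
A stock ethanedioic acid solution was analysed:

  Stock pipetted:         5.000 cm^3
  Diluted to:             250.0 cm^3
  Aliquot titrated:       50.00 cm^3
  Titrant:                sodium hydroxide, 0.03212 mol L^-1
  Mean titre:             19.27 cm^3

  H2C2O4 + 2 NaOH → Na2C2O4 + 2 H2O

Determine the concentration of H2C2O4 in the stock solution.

n(NaOH) = 0.01927 × 0.03212 = 6.190 × 10^-4 mol
From the 1:2 ratio, n(H2C2O4) in the aliquot = 1/2 × 6.190 × 10^-4 = 3.095 × 10^-4 mol
[H2C2O4]_dilute = 3.095 × 10^-4 / 0.05000 = 0.006190 mol/L
Dilution factor = 250.0 / 5.000 = 50.00
[H2C2O4]_stock = 0.006190 × 50.00 = 0.3095 mol/L

0.3095 mol/L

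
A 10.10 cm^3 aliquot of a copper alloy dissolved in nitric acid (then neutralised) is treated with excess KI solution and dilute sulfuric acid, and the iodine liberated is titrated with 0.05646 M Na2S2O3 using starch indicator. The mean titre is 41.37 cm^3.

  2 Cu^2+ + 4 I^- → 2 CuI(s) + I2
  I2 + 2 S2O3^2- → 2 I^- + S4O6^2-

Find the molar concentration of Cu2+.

n(S2O3^2-) = 0.04137 × 0.05646 = 2.336 × 10^-3 mol
n(I2) = n(S2O3^2-)/2 = 1.168 × 10^-3 mol
From the 2:1 ratio, n(Cu2+) in the aliquot = 2/1 × 1.168 × 10^-3 = 2.336 × 10^-3 mol
[Cu2+] = 2.336 × 10^-3 / 0.01010 = 0.2313 mol/L

0.2313 M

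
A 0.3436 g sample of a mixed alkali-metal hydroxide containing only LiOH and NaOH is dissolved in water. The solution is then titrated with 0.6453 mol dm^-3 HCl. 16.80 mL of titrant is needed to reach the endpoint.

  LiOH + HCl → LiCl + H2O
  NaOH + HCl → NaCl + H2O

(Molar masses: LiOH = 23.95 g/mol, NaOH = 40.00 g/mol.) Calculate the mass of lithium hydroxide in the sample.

n(HCl) = 0.01680 × 0.6453 = 0.01084 mol
Let x = n(LiOH), y = n(NaOH).
Titrant: 1x + 1y = 0.01084;  mass: 23.95x + 40.00y = 0.3436
Solving, x = 5.610 × 10^-3 mol, y = 5.231 × 10^-3 mol
mass of LiOH = 5.610 × 10^-3 × 23.95 = 0.1344 g

0.1344 g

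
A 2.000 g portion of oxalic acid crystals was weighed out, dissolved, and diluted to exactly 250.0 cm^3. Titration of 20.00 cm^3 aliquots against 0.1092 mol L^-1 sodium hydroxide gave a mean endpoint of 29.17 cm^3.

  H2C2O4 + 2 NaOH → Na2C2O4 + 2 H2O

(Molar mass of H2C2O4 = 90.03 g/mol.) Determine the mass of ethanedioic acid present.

1.792 g

n(NaOH) per titration = 0.02917 × 0.1092 = 3.185 × 10^-3 mol
From the 1:2 ratio, n(H2C2O4) in each aliquot = 1/2 × 3.185 × 10^-3 = 1.593 × 10^-3 mol
n(H2C2O4) in the whole flask = 1.593 × 10^-3 × 250.0/20.00 = 0.01991 mol
mass of H2C2O4 = 0.01991 × 90.03 = 1.792 g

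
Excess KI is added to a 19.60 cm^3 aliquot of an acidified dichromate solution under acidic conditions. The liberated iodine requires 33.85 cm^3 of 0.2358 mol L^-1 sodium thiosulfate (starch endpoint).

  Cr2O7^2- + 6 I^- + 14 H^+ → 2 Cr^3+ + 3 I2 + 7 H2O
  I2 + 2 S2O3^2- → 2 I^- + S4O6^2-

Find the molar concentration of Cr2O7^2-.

n(S2O3^2-) = 0.03385 × 0.2358 = 7.982 × 10^-3 mol
n(I2) = n(S2O3^2-)/2 = 3.991 × 10^-3 mol
From the 1:3 ratio, n(Cr2O7^2-) in the aliquot = 1/3 × 3.991 × 10^-3 = 1.330 × 10^-3 mol
[Cr2O7^2-] = 1.330 × 10^-3 / 0.01960 = 0.06787 mol/L

0.06787 mol/L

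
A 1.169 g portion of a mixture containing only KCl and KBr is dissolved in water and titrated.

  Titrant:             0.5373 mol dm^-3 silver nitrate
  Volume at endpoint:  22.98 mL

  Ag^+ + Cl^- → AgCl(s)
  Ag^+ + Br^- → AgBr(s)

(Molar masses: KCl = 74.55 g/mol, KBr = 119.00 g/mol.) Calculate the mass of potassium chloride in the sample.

0.5037 g

n(AgNO3) = 0.02298 × 0.5373 = 0.01235 mol
Let x = n(KCl), y = n(KBr).
Titrant: 1x + 1y = 0.01235;  mass: 74.55x + 119.00y = 1.169
Solving, x = 6.756 × 10^-3 mol, y = 5.591 × 10^-3 mol
mass of KCl = 6.756 × 10^-3 × 74.55 = 0.5037 g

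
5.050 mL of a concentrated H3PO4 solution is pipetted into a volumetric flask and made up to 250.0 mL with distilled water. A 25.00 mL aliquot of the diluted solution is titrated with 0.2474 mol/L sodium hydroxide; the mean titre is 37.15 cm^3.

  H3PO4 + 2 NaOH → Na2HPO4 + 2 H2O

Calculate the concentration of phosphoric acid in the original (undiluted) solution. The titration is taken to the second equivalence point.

9.100 mol/L

n(NaOH) = 0.03715 × 0.2474 = 9.191 × 10^-3 mol
From the 1:2 ratio, n(H3PO4) in the aliquot = 1/2 × 9.191 × 10^-3 = 4.595 × 10^-3 mol
[H3PO4]_dilute = 4.595 × 10^-3 / 0.02500 = 0.1838 mol/L
Dilution factor = 250.0 / 5.050 = 49.50
[H3PO4]_stock = 0.1838 × 49.50 = 9.100 mol/L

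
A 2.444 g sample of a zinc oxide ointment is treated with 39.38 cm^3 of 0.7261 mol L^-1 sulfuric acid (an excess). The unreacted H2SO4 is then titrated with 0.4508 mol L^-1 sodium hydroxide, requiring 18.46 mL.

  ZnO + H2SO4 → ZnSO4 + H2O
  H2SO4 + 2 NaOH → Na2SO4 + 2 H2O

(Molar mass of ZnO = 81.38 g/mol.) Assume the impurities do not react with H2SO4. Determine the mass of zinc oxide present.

1.988 g

n(H2SO4) added = 0.03938 × 0.7261 = 0.02859 mol
n(NaOH) used in back-titration = 0.01846 × 0.4508 = 8.322 × 10^-3 mol
From the 1:2 ratio, n(H2SO4) left over = 1/2 × 8.322 × 10^-3 = 4.161 × 10^-3 mol
n(H2SO4) consumed by analyte = 0.02859 − 4.161 × 10^-3 = 0.02443 mol
n(ZnO) = 0.02443 mol (1:1 ratio)
mass of ZnO = 0.02443 × 81.38 = 1.988 g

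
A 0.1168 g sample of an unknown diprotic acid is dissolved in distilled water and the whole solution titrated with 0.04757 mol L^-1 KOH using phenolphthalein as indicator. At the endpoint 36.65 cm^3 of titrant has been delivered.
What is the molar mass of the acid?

134.0 g/mol

n(KOH) = 0.03665 L × 0.04757 mol/L = 1.743 × 10^-3 mol
From the 1:2 ratio, n(H2A) = 1/2 × 1.743 × 10^-3 = 8.717 × 10^-4 mol
M = m / n = 0.1168 g / 8.717 × 10^-4 mol = 134.0 g/mol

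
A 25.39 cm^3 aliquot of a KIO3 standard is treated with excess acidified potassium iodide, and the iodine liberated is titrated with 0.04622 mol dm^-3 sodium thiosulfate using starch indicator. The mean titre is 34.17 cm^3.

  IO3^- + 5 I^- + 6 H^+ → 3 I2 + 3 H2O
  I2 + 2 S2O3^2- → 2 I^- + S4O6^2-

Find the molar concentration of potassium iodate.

n(S2O3^2-) = 0.03417 × 0.04622 = 1.579 × 10^-3 mol
n(I2) = n(S2O3^2-)/2 = 7.897 × 10^-4 mol
From the 1:3 ratio, n(IO3^-) in the aliquot = 1/3 × 7.897 × 10^-4 = 2.632 × 10^-4 mol
[IO3^-] = 2.632 × 10^-4 / 0.02539 = 0.01037 mol/L

0.01037 mol/L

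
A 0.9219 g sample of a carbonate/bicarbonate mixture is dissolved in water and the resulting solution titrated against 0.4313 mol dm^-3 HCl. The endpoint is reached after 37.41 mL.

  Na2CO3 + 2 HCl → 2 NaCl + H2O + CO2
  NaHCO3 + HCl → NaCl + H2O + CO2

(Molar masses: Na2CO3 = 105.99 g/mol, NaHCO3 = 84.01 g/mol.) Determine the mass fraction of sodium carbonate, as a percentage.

n(HCl) = 0.03741 × 0.4313 = 0.01613 mol
Let x = n(Na2CO3), y = n(NaHCO3).
Titrant: 2x + 1y = 0.01613;  mass: 105.99x + 84.01y = 0.9219
Solving, x = 6.990 × 10^-3 mol, y = 2.155 × 10^-3 mol
mass of Na2CO3 = 6.990 × 10^-3 × 105.99 = 0.7409 g
% Na2CO3 = 0.7409 / 0.9219 × 100 = 80.36 %

80.36 %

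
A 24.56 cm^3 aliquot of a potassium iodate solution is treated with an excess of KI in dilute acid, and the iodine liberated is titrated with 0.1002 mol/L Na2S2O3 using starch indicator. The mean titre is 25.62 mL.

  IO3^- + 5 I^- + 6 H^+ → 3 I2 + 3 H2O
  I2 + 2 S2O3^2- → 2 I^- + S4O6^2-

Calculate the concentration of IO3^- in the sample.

0.01742 mol/L

n(S2O3^2-) = 0.02562 × 0.1002 = 2.567 × 10^-3 mol
n(I2) = n(S2O3^2-)/2 = 1.284 × 10^-3 mol
From the 1:3 ratio, n(IO3^-) in the aliquot = 1/3 × 1.284 × 10^-3 = 4.279 × 10^-4 mol
[IO3^-] = 4.279 × 10^-4 / 0.02456 = 0.01742 mol/L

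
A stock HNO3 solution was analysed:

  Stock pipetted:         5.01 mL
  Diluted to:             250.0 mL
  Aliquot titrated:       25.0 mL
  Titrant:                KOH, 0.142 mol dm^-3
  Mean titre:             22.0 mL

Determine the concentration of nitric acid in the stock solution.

6.24 mol/L

HNO3 + KOH → KNO3 + H2O
n(KOH) = 0.0220 × 0.142 = 3.12 × 10^-3 mol
n(HNO3) in the aliquot = 3.12 × 10^-3 mol (1:1 ratio)
[HNO3]_dilute = 3.12 × 10^-3 / 0.0250 = 0.125 mol/L
Dilution factor = 250.0 / 5.01 = 49.90
[HNO3]_stock = 0.125 × 49.90 = 6.24 mol/L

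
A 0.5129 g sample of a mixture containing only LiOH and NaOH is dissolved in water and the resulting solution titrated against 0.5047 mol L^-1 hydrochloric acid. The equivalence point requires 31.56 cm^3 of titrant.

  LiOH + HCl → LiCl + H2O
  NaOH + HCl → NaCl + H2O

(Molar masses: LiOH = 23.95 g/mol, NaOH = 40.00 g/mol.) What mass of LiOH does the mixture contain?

n(HCl) = 0.03156 × 0.5047 = 0.01593 mol
Let x = n(LiOH), y = n(NaOH).
Titrant: 1x + 1y = 0.01593;  mass: 23.95x + 40.00y = 0.5129
Solving, x = 7.740 × 10^-3 mol, y = 8.188 × 10^-3 mol
mass of LiOH = 7.740 × 10^-3 × 23.95 = 0.1854 g

0.1854 g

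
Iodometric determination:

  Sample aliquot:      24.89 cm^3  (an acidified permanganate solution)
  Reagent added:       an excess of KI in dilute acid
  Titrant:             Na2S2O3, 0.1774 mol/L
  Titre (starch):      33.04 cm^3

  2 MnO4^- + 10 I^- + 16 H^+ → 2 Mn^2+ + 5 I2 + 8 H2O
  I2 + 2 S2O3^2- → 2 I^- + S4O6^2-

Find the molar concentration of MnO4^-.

n(S2O3^2-) = 0.03304 × 0.1774 = 5.861 × 10^-3 mol
n(I2) = n(S2O3^2-)/2 = 2.931 × 10^-3 mol
From the 2:5 ratio, n(MnO4^-) in the aliquot = 2/5 × 2.931 × 10^-3 = 1.172 × 10^-3 mol
[MnO4^-] = 1.172 × 10^-3 / 0.02489 = 0.04710 mol/L

0.04710 mol/L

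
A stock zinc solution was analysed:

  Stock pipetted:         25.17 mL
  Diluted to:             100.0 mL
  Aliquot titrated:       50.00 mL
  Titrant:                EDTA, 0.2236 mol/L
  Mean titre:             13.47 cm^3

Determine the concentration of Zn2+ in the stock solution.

Zn^2+ + EDTA^4- → [Zn(EDTA)]^2-
n(EDTA) = 0.01347 × 0.2236 = 3.012 × 10^-3 mol
n(Zn2+) in the aliquot = 3.012 × 10^-3 mol (1:1 ratio)
[Zn2+]_dilute = 3.012 × 10^-3 / 0.05000 = 0.06024 mol/L
Dilution factor = 100.0 / 25.17 = 3.973
[Zn2+]_stock = 0.06024 × 3.973 = 0.2393 mol/L

0.2393 mol/L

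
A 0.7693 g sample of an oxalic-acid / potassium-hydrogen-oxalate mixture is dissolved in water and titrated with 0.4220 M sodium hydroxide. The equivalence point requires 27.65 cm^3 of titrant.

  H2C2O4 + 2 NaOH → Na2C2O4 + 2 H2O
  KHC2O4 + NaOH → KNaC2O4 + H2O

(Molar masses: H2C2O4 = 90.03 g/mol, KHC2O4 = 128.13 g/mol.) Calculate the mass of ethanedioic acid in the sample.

n(NaOH) = 0.02765 × 0.4220 = 0.01167 mol
Let x = n(H2C2O4), y = n(KHC2O4).
Titrant: 2x + 1y = 0.01167;  mass: 90.03x + 128.13y = 0.7693
Solving, x = 4.366 × 10^-3 mol, y = 2.936 × 10^-3 mol
mass of H2C2O4 = 4.366 × 10^-3 × 90.03 = 0.3931 g

0.3931 g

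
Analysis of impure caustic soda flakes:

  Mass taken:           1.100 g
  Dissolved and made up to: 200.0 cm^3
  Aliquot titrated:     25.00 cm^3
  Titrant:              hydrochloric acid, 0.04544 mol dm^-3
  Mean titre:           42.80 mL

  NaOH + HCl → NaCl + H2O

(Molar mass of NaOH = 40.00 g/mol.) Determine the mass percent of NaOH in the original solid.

56.58 %

n(HCl) per titration = 0.04280 × 0.04544 = 1.945 × 10^-3 mol
n(NaOH) in each aliquot = 1.945 × 10^-3 mol (1:1 ratio)
n(NaOH) in the whole flask = 1.945 × 10^-3 × 200.0/25.00 = 0.01556 mol
mass of NaOH = 0.01556 × 40.00 = 0.6223 g
% NaOH = 0.6223 / 1.100 × 100 = 56.58 %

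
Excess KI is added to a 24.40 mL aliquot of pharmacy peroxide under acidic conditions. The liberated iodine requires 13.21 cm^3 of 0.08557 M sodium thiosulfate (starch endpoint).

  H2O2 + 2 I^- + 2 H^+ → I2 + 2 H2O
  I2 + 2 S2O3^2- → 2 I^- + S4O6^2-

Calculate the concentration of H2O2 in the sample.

n(S2O3^2-) = 0.01321 × 0.08557 = 1.130 × 10^-3 mol
n(I2) = n(S2O3^2-)/2 = 5.652 × 10^-4 mol
n(H2O2) in the aliquot = 5.652 × 10^-4 mol (1:1 ratio)
[H2O2] = 5.652 × 10^-4 / 0.02440 = 0.02316 mol/L

0.02316 M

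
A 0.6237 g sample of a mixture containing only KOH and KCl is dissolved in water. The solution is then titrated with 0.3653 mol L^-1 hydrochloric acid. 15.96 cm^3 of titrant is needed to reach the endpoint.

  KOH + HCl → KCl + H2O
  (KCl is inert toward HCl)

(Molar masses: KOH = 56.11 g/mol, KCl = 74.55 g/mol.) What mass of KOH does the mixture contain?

0.3271 g

n(HCl) = 0.01596 × 0.3653 = 5.830 × 10^-3 mol
Let x = n(KOH), y = n(KCl).
Titrant: 1x = 5.830 × 10^-3;  mass: 56.11x + 74.55y = 0.6237
Solving, x = 5.830 × 10^-3 mol, y = 3.978 × 10^-3 mol
mass of KOH = 5.830 × 10^-3 × 56.11 = 0.3271 g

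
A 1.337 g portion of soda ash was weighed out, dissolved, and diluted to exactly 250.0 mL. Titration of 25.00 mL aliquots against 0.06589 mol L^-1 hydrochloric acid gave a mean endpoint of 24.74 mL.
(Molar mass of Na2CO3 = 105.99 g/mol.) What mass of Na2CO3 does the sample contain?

0.8639 g

Na2CO3 + 2 HCl → 2 NaCl + H2O + CO2
n(HCl) per titration = 0.02474 × 0.06589 = 1.630 × 10^-3 mol
From the 1:2 ratio, n(Na2CO3) in each aliquot = 1/2 × 1.630 × 10^-3 = 8.151 × 10^-4 mol
n(Na2CO3) in the whole flask = 8.151 × 10^-4 × 250.0/25.00 = 8.151 × 10^-3 mol
mass of Na2CO3 = 8.151 × 10^-3 × 105.99 = 0.8639 g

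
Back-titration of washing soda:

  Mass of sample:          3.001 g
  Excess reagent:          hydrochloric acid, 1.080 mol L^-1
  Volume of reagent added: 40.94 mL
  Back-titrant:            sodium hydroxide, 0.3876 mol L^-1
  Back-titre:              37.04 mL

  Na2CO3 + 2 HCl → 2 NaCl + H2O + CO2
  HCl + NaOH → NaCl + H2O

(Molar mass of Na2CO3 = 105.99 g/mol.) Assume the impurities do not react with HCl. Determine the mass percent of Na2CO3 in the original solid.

n(HCl) added = 0.04094 × 1.080 = 0.04422 mol
n(NaOH) used in back-titration = 0.03704 × 0.3876 = 0.01436 mol
n(HCl) left over = 0.01436 mol (1:1 ratio)
n(HCl) consumed by analyte = 0.04422 − 0.01436 = 0.02986 mol
From the 1:2 ratio, n(Na2CO3) = 1/2 × 0.02986 = 0.01493 mol
mass of Na2CO3 = 0.01493 × 105.99 = 1.582 g
% Na2CO3 = 1.582 / 3.001 × 100 = 52.73 %

52.73 %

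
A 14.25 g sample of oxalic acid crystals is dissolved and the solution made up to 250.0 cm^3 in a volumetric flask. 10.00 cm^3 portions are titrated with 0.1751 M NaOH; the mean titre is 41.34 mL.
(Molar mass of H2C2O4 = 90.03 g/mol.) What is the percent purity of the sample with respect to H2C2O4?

57.17 %

H2C2O4 + 2 NaOH → Na2C2O4 + 2 H2O
n(NaOH) per titration = 0.04134 × 0.1751 = 7.239 × 10^-3 mol
From the 1:2 ratio, n(H2C2O4) in each aliquot = 1/2 × 7.239 × 10^-3 = 3.619 × 10^-3 mol
n(H2C2O4) in the whole flask = 3.619 × 10^-3 × 250.0/10.00 = 0.09048 mol
mass of H2C2O4 = 0.09048 × 90.03 = 8.146 g
% H2C2O4 = 8.146 / 14.25 × 100 = 57.17 %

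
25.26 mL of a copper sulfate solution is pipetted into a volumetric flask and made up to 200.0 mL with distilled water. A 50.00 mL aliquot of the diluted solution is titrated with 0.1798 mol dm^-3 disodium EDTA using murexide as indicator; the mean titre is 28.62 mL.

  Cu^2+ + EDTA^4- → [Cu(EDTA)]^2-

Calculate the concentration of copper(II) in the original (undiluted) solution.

n(EDTA) = 0.02862 × 0.1798 = 5.146 × 10^-3 mol
n(Cu2+) in the aliquot = 5.146 × 10^-3 mol (1:1 ratio)
[Cu2+]_dilute = 5.146 × 10^-3 / 0.05000 = 0.1029 mol/L
Dilution factor = 200.0 / 25.26 = 7.918
[Cu2+]_stock = 0.1029 × 7.918 = 0.8149 mol/L

0.8149 mol/L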